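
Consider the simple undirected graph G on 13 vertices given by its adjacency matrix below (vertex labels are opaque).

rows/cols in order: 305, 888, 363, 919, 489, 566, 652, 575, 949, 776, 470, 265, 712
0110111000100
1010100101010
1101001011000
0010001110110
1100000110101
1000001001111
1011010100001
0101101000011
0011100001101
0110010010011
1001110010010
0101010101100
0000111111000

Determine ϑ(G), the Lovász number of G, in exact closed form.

N(575) = {888, 919, 489, 652, 265, 712}, |N(575)| = 6.
N(652) = {305, 363, 919, 566, 575, 712}, |N(652)| = 6.
deg(712) = 6; N(712) = {489, 566, 652, 575, 949, 776}.
Vertex 265 has 6 neighbors: 888, 919, 566, 575, 776, 470.
Every vertex has degree 6 (N=13); SR(13,6,2,3) — a Paley graph.
spec(A) ≈ [6.0, 1.302776, -2.302776] (distinct, 6 d.p.).
Lovász: ϑ = −13(-sqrt(13)/2 - 1/2)/(6+-(-sqrt(13)/2 - 1/2)) = sqrt(13).
Numerically 3.6055513.

sqrt(13)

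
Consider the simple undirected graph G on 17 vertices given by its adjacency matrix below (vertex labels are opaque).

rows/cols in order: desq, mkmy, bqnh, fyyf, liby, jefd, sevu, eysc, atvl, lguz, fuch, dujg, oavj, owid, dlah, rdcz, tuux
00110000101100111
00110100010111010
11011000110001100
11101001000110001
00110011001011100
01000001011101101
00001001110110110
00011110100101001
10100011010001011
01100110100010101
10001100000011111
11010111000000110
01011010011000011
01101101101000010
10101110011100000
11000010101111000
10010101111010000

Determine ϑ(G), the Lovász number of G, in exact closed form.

sqrt(17)

N(sevu) = {liby, eysc, atvl, lguz, dujg, oavj, dlah, rdcz}, |N(sevu)| = 8.
N(jefd) = {mkmy, eysc, lguz, fuch, dujg, owid, dlah, tuux}, |N(jefd)| = 8.
Vertex dlah has 8 neighbors: desq, bqnh, liby, jefd, sevu, lguz, fuch, dujg.
Vertex mkmy has 8 neighbors: bqnh, fyyf, jefd, lguz, dujg, oavj, owid, rdcz.
G on 17 vertices is 8-regular; Paley(17): SR with (k,λ,μ)=(8,3,4).
Distinct eigenvalues (to 4 d.p.): [8.0, 1.5616, -2.5616].
Lovász (edge-transitive): ϑ = −17·(-sqrt(17)/2 - 1/2)/((8)−(-sqrt(17)/2 - 1/2)) = sqrt(17).
ϑ(G) ≈ 4.123105626.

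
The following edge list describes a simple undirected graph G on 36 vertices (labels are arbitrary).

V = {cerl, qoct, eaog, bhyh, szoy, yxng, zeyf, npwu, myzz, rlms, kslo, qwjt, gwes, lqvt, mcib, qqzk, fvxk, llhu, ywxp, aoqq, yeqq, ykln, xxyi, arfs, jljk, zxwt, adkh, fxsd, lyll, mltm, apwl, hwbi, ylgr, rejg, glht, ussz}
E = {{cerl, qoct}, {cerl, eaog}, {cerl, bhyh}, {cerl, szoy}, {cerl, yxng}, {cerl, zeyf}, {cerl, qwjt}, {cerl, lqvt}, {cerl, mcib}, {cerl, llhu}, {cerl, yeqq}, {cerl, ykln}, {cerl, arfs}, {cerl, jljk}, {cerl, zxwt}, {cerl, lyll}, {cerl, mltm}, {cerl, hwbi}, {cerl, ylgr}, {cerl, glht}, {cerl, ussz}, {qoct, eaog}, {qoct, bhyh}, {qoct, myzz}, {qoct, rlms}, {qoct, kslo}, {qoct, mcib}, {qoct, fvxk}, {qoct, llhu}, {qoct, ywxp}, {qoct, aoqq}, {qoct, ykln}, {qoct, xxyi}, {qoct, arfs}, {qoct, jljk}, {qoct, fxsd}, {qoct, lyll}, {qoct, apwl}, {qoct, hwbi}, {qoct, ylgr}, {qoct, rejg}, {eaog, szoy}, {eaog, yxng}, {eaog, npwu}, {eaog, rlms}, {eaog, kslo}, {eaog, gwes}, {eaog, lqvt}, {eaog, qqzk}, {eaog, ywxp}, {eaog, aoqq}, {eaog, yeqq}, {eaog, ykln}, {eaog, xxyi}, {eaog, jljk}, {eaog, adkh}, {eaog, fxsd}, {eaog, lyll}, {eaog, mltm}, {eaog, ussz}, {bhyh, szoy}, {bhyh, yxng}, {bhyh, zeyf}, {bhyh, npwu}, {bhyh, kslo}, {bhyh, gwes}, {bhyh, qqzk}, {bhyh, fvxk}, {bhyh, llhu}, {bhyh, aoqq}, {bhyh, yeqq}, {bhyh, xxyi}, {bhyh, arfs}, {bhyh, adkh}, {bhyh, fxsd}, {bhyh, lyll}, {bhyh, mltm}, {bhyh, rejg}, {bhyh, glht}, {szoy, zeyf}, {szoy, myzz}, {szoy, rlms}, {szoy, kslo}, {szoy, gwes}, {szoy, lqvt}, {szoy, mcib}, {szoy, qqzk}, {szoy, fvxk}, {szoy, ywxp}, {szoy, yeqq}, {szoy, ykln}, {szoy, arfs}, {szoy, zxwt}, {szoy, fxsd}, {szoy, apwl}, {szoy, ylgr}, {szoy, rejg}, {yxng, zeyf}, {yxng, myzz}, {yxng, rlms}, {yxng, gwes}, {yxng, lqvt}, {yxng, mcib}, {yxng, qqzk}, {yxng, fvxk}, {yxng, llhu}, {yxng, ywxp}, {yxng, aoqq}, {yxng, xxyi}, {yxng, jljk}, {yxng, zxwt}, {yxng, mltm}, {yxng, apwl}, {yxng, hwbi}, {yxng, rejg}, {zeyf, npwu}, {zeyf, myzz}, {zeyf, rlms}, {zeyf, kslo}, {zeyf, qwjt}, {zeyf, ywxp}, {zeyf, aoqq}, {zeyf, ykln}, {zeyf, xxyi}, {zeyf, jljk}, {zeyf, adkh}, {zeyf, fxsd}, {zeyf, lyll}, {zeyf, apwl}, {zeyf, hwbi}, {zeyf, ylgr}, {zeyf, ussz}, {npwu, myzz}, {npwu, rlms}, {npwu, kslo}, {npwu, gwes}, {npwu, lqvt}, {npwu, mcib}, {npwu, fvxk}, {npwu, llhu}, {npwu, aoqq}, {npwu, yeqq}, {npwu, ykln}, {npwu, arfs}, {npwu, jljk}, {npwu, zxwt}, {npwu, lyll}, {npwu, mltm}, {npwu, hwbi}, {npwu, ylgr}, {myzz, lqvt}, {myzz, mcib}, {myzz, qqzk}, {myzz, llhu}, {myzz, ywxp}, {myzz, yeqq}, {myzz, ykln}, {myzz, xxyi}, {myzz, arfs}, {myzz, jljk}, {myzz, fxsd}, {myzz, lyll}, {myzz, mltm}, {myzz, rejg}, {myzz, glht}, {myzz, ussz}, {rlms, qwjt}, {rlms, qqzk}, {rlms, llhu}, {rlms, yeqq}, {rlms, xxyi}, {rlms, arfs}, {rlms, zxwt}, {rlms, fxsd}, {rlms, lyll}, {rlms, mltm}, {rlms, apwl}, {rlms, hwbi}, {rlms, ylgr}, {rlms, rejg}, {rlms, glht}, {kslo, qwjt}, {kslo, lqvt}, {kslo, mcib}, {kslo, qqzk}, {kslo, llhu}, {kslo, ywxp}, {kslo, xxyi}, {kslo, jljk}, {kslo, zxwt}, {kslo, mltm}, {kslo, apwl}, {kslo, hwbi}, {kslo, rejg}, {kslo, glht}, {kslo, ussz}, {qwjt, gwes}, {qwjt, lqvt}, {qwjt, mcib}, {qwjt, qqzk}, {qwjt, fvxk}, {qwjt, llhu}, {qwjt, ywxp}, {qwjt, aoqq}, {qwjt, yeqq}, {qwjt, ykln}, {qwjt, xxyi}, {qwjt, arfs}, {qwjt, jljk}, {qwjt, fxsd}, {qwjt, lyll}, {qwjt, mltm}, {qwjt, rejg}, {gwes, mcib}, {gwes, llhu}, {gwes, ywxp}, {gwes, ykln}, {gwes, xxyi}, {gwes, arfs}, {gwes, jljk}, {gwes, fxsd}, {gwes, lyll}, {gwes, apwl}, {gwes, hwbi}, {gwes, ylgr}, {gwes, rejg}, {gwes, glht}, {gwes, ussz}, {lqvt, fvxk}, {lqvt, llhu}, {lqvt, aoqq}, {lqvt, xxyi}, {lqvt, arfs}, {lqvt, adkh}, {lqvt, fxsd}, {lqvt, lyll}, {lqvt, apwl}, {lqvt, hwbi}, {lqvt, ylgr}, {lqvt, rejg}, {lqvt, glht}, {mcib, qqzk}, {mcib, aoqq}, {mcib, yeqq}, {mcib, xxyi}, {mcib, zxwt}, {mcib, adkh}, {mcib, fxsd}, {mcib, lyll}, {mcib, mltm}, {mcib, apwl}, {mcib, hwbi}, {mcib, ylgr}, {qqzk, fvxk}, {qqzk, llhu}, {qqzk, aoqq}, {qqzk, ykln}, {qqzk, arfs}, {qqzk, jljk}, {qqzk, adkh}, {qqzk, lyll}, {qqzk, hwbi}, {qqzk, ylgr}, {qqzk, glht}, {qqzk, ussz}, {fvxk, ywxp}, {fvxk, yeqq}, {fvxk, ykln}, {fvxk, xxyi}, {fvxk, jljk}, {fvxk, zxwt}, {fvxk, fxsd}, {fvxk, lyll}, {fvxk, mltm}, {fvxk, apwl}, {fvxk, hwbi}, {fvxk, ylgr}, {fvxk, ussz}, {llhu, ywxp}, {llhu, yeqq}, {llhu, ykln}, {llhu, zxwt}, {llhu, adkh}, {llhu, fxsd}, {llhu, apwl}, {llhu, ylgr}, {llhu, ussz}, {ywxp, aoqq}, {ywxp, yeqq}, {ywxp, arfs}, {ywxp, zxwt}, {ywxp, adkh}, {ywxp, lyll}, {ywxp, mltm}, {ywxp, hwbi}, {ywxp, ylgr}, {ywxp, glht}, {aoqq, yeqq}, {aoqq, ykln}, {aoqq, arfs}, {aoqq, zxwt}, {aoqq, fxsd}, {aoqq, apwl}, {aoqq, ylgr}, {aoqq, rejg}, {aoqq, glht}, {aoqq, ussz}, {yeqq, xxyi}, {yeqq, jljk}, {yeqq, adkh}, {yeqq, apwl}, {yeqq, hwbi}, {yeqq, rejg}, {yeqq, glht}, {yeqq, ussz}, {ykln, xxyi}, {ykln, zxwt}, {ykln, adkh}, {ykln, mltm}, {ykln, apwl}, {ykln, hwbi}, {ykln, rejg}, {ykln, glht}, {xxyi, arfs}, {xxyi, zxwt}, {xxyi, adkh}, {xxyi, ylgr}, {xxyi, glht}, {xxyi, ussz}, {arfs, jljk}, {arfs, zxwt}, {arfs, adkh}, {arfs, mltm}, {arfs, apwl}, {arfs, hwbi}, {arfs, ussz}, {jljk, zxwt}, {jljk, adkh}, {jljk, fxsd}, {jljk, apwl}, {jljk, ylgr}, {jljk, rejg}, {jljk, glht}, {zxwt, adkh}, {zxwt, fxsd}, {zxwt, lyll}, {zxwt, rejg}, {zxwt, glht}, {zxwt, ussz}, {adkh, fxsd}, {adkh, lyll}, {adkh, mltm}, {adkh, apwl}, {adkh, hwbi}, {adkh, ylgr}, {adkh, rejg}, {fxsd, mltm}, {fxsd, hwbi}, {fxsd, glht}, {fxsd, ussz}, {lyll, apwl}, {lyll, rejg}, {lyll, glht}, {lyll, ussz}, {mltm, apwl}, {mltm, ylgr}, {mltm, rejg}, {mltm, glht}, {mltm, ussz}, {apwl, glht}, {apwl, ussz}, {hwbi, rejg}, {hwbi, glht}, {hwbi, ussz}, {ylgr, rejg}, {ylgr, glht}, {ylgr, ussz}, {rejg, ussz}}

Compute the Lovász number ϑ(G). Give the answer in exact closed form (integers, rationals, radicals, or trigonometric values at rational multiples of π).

Vertex fxsd has 21 neighbors: qoct, eaog, bhyh, szoy, zeyf, myzz, rlms, qwjt, gwes, lqvt, mcib, fvxk, llhu, aoqq, jljk, zxwt, adkh, mltm, hwbi, glht, ussz.
Vertex fvxk has 21 neighbors: qoct, bhyh, szoy, yxng, npwu, qwjt, lqvt, qqzk, ywxp, yeqq, ykln, xxyi, jljk, zxwt, fxsd, lyll, mltm, apwl, hwbi, ylgr, ussz.
N(qoct) = {cerl, eaog, bhyh, myzz, rlms, kslo, mcib, fvxk, llhu, ywxp, aoqq, ykln, xxyi, arfs, jljk, fxsd, lyll, apwl, hwbi, ylgr, rejg}, |N(qoct)| = 21.
N(ywxp) = {qoct, eaog, szoy, yxng, zeyf, myzz, kslo, qwjt, gwes, fvxk, llhu, aoqq, yeqq, arfs, zxwt, adkh, lyll, mltm, hwbi, ylgr, glht}, |N(ywxp)| = 21.
36-vertex 21-regular graph: Kneser-type, 2-subsets of [9].
spec(A) ≈ [21.0, 1.0, -6.0] (distinct, 4 d.p.).
−36·(-6) / ((21)−(-6)) = 8 = ϑ(G).
Numerically 8.00000.

8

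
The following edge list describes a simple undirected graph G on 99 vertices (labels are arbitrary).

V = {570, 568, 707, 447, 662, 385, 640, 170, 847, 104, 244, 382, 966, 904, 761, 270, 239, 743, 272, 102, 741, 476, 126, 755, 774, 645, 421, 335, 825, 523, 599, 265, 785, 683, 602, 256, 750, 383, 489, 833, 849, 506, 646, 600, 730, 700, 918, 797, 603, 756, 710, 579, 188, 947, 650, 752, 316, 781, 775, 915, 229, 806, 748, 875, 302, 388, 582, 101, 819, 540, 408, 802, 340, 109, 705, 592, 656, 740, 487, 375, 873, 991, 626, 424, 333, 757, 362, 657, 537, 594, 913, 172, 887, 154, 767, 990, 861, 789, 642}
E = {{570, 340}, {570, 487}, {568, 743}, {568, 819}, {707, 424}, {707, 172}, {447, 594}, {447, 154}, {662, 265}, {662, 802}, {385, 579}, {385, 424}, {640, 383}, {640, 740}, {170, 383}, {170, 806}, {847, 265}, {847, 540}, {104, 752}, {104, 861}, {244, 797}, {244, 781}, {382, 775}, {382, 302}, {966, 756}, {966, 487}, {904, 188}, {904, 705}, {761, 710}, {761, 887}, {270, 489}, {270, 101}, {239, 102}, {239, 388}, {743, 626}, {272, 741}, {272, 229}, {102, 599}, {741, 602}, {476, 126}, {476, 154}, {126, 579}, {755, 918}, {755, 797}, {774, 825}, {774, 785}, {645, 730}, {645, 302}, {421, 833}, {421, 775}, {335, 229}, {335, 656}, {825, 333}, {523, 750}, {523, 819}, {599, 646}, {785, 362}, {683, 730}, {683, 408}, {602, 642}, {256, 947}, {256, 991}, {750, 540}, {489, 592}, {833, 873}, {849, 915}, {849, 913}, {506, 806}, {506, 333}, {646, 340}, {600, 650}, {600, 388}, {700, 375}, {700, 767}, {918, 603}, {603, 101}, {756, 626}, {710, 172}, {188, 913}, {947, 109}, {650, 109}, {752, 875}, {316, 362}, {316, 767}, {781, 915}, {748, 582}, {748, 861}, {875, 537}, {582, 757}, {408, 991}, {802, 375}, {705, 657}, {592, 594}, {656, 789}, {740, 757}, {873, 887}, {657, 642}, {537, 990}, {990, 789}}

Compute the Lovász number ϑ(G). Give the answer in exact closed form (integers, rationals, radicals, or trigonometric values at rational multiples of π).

deg(825) = 2; N(825) = {774, 333}.
N(265) = {662, 847}, |N(265)| = 2.
N(755) = {918, 797}, |N(755)| = 2.
Vertex 302 has 2 neighbors: 382, 645.
G on 99 vertices is 2-regular; the odd cycle C_{99}.
spec(A) ≈ [2.0, 1.995973, 1.98391, 1.963857, 1.935897, 1.900142, 1.856736, 1.805853, 1.747699, 1.682507, 1.610541, 1.532089, 1.447468, 1.357019, 1.261105, 1.160114, 1.054451, 0.944542, 0.83083, 0.713772, 0.593841, 0.471518, 0.347296, 0.221676, 0.095164, -0.031732, -0.1585, -0.28463, -0.409613, -0.532948, -0.654136, -0.77269, -0.888133, -1.0, -1.10784, -1.211219, -1.309721, -1.40295, -1.490529, -1.572106, -1.647353, -1.715967, -1.777671, -1.832217, -1.879385, -1.918986, -1.95086, -1.974878, -1.990944, -1.998993] (distinct, 6 d.p.).
With N=99: ϑ(G) = 99·(-(-1)*2*cos(pi/99))/(2−(-2*cos(pi/99))) = 99*cos(pi/99)/(cos(pi/99) + 1).
= 49.4875363… (decimal).
Check 49 ≤ 99*cos(pi/99)/(cos(pi/99) + 1) ≤ 50: both strict.

99*cos(pi/99)/(cos(pi/99) + 1)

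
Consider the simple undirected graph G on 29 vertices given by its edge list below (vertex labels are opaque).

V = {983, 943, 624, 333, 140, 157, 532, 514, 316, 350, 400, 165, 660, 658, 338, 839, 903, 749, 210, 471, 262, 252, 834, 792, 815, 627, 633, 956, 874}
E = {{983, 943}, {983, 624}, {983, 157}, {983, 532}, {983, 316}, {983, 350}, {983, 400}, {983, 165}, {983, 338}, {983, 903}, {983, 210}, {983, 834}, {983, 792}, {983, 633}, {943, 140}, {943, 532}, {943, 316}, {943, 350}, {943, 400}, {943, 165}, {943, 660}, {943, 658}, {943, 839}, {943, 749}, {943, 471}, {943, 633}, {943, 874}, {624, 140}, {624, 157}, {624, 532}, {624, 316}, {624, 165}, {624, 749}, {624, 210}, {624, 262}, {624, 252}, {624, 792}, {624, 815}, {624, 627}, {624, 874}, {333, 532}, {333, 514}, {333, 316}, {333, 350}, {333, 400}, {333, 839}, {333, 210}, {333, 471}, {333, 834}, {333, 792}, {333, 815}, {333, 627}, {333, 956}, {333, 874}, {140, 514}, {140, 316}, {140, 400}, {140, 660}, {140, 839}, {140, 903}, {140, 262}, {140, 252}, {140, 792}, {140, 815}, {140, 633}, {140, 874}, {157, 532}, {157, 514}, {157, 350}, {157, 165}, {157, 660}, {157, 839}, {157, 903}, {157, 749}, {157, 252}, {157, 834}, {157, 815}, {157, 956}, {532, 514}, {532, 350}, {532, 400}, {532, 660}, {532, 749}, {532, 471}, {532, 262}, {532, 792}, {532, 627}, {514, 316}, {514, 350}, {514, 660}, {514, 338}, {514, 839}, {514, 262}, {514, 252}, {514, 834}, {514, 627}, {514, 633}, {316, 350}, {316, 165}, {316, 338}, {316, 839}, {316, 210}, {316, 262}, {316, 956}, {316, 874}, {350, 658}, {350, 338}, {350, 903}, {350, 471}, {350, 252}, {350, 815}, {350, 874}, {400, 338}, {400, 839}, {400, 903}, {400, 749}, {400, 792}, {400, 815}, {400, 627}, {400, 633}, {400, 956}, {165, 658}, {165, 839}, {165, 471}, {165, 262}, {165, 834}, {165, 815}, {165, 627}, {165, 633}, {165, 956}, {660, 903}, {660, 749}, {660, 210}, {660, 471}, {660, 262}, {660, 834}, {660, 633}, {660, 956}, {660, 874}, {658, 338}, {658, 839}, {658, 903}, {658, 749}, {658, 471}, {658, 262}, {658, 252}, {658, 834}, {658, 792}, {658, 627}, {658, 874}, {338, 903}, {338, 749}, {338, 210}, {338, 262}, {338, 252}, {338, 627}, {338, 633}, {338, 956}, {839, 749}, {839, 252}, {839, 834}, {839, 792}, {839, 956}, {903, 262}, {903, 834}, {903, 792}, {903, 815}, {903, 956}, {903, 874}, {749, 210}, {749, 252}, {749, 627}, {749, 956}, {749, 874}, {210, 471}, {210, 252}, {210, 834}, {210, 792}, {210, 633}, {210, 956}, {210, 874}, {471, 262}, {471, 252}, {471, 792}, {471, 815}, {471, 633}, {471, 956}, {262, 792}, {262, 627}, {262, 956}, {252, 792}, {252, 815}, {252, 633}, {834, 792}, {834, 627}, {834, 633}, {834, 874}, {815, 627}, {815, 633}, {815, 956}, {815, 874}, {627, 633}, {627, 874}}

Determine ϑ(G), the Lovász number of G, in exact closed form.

deg(514) = 14; N(514) = {333, 140, 157, 532, 316, 350, 660, 338, 839, 262, 252, 834, 627, 633}.
Vertex 943 has 14 neighbors: 983, 140, 532, 316, 350, 400, 165, 660, 658, 839, 749, 471, 633, 874.
deg(316) = 14; N(316) = {983, 943, 624, 333, 140, 514, 350, 165, 338, 839, 210, 262, 956, 874}.
N(815) = {624, 333, 140, 157, 350, 400, 165, 903, 471, 252, 627, 633, 956, 874}, |N(815)| = 14.
14-regular, N=29; strongly regular (29,14,6,7).
A has 3 distinct eigenvalues ≈ [14.0, 2.193, -3.193].
Lovász: ϑ = −29(-sqrt(29)/2 - 1/2)/(14+-(-sqrt(29)/2 - 1/2)) = sqrt(29).
Numerically 5.38516.

sqrt(29)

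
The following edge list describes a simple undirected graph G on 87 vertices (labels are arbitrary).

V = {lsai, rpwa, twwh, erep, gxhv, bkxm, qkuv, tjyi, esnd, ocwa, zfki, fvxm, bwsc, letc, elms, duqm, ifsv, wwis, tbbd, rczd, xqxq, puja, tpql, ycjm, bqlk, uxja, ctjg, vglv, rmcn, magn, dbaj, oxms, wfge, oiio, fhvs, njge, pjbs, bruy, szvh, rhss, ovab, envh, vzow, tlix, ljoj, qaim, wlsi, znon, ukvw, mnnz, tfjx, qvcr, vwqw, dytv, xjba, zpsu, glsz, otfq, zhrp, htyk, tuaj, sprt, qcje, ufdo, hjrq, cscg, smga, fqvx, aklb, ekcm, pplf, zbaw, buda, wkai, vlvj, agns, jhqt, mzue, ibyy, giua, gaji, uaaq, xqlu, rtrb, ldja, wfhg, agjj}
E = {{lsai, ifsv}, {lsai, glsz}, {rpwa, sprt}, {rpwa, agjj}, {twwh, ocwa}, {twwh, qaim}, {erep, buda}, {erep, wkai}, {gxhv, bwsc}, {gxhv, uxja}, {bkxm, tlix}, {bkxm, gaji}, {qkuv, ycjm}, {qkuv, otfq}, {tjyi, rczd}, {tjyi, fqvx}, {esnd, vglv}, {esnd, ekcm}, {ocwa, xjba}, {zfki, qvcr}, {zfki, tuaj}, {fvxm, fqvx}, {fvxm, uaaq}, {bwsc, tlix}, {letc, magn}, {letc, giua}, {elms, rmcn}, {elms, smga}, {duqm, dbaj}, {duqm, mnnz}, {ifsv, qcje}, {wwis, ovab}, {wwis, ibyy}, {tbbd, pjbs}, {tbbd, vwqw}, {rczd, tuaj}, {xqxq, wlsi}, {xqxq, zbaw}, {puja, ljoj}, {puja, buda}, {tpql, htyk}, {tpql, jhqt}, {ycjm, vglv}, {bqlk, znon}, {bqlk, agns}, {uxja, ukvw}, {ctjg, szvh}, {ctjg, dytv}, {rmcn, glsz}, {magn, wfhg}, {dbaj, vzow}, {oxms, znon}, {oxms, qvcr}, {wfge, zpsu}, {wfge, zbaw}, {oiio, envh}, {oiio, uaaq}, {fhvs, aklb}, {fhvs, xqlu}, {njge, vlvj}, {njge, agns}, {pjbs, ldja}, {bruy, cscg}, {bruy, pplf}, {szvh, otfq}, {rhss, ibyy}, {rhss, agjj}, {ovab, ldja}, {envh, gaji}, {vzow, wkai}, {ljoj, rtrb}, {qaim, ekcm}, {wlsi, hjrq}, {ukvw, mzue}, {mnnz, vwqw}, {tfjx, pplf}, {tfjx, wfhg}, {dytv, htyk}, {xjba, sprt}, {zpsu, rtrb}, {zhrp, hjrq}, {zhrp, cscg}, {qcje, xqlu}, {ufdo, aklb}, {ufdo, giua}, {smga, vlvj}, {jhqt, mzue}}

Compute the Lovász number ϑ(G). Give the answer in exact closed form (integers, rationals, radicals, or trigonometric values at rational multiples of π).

87*cos(pi/87)/(cos(pi/87) + 1)

Vertex fvxm has 2 neighbors: fqvx, uaaq.
deg(ufdo) = 2; N(ufdo) = {aklb, giua}.
N(erep) = {buda, wkai}, |N(erep)| = 2.
N(ljoj) = {puja, rtrb}, |N(ljoj)| = 2.
Regular of degree 2 on 87 vertices: connected 2-regular on 87 ⇒ C_{87}.
A has 44 distinct eigenvalues ≈ [2.0, 1.995, 1.979, 1.953, 1.917, 1.871, 1.815, 1.75, 1.675, 1.592, 1.501, 1.401, 1.295, 1.181, 1.062, 0.937, 0.807, 0.673, 0.535, 0.395, 0.252, 0.108, -0.036, -0.18, -0.324, -0.465, -0.604, -0.74, -0.872, -1.0, -1.122, -1.239, -1.349, -1.452, -1.547, -1.635, -1.714, -1.784, -1.844, -1.895, -1.936, -1.967, -1.988, -1.999].
ϑ = −N·λ_min/(λ_max−λ_min) = −87·(-2*cos(pi/87))/(2−(-2*cos(pi/87))) = 87*cos(pi/87)/(cos(pi/87) + 1).
= 43.48581645… (decimal).
43 ≤ 87*cos(pi/87)/(cos(pi/87) + 1) ≤ 44: both strict.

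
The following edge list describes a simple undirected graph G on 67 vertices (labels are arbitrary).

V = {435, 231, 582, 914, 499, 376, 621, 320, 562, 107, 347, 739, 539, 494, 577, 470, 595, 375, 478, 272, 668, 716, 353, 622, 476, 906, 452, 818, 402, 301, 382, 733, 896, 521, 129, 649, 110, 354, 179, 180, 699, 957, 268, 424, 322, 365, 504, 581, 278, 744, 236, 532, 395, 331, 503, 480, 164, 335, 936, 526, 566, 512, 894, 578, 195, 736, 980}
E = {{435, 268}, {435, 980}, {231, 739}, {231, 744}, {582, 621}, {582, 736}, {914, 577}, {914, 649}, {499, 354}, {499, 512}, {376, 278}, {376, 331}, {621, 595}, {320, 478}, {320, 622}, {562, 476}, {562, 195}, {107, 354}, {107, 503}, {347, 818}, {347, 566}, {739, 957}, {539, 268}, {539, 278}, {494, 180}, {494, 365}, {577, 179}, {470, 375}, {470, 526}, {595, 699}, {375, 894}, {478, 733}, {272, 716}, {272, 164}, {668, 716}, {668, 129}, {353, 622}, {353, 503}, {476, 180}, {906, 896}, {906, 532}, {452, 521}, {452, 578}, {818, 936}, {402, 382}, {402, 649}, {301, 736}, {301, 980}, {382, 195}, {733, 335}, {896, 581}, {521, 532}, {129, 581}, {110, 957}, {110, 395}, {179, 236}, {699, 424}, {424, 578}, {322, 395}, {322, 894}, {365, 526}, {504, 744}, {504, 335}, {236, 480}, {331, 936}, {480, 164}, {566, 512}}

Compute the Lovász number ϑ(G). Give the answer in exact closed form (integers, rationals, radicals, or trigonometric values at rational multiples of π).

67*cos(pi/67)/(cos(pi/67) + 1)

Vertex 322 has 2 neighbors: 395, 894.
deg(582) = 2; N(582) = {621, 736}.
deg(818) = 2; N(818) = {347, 936}.
N(595) = {621, 699}, |N(595)| = 2.
Every vertex has degree 2 (N=67); the odd cycle C_{67}.
The 34 distinct eigenvalues: [2.0, 1.9912, 1.9649, 1.9214, 1.8609, 1.7841, 1.6917, 1.5843, 1.4631, 1.3289, 1.1831, 1.0269, 0.8617, 0.6889, 0.5101, 0.3268, 0.1406, -0.0469, -0.2339, -0.4189, -0.6002, -0.7762, -0.9454, -1.1063, -1.2574, -1.3975, -1.5254, -1.6398, -1.7398, -1.8245, -1.8932, -1.9453, -1.9802, -1.9978].
−67·(-2*cos(pi/67)) / ((2)−(-2*cos(pi/67))) = 67*cos(pi/67)/(cos(pi/67) + 1) = ϑ(G).
≈ 33.481579809 (to 9 d.p.).
Sandwich: α(G)=33 ≤ ϑ(G)=67*cos(pi/67)/(cos(pi/67) + 1) ≤ χ(Ḡ)=34 (both strict).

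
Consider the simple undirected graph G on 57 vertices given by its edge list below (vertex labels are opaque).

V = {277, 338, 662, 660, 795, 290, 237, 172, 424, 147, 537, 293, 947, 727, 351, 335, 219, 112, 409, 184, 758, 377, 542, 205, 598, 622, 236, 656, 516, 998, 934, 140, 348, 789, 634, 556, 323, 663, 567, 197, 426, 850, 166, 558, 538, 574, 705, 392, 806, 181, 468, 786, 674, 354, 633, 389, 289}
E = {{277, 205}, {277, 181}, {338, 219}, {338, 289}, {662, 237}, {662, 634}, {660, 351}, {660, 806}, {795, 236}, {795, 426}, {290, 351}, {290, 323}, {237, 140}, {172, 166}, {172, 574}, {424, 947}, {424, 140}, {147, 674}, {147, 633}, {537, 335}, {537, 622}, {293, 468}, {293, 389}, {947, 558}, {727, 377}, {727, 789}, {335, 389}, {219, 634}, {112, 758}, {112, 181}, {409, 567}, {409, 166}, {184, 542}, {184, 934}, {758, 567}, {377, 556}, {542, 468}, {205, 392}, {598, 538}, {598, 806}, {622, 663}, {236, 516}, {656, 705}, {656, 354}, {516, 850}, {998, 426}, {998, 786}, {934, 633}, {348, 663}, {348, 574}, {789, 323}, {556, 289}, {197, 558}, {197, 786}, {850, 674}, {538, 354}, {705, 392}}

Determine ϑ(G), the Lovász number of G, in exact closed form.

57*cos(pi/57)/(cos(pi/57) + 1)

deg(537) = 2; N(537) = {335, 622}.
deg(348) = 2; N(348) = {663, 574}.
deg(237) = 2; N(237) = {662, 140}.
deg(293) = 2; N(293) = {468, 389}.
G on 57 vertices is 2-regular; connected 2-regular on 57 ⇒ C_{57}.
spec(A) ≈ [2.0, 1.9879, 1.9516, 1.8916, 1.8087, 1.7038, 1.5783, 1.4336, 1.2714, 1.0939, 0.9031, 0.7013, 0.491, 0.2747, 0.0551, -0.1652, -0.3834, -0.597, -0.8034, -1.0, -1.1845, -1.3546, -1.5082, -1.6436, -1.7589, -1.853, -1.9245, -1.9727, -1.997] (distinct, 4 d.p.).
−57·(-2*cos(pi/57)) / ((2)−(-2*cos(pi/57))) = 57*cos(pi/57)/(cos(pi/57) + 1) = ϑ(G).
= 28.4783… (decimal).
α=28, χ(Ḡ)=29; ϑ=57*cos(pi/57)/(cos(pi/57) + 1) lies between (both strict).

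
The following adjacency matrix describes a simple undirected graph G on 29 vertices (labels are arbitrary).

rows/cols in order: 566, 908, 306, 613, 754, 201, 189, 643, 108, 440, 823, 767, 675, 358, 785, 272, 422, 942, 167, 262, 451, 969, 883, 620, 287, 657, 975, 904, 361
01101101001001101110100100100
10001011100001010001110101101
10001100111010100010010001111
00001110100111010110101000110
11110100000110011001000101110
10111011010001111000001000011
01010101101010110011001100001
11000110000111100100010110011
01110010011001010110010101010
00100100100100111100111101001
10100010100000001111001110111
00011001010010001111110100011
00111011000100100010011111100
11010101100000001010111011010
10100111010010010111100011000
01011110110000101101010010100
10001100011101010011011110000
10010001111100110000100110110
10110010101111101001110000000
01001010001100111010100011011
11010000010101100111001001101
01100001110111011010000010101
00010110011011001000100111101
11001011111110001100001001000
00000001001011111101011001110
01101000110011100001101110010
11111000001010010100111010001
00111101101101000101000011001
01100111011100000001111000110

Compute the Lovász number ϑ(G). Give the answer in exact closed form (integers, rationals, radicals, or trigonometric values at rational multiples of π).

sqrt(29)

deg(201) = 14; N(201) = {566, 306, 613, 754, 189, 643, 440, 358, 785, 272, 422, 883, 904, 361}.
N(657) = {908, 306, 754, 108, 440, 675, 358, 785, 262, 451, 883, 620, 287, 904}, |N(657)| = 14.
Vertex 287 has 14 neighbors: 643, 823, 675, 358, 785, 272, 422, 942, 262, 969, 883, 657, 975, 904.
deg(969) = 14; N(969) = {908, 306, 643, 108, 440, 767, 675, 358, 272, 422, 167, 287, 975, 361}.
29-vertex 14-regular graph: strongly regular (29,14,6,7).
The 3 distinct eigenvalues: [14.0, 2.193, -3.193].
λ_max=14, λ_min=-sqrt(29)/2 - 1/2; ϑ = −29·λ_min/(λ_max−λ_min) = sqrt(29).
≈ 5.385164807 (to 9 d.p.).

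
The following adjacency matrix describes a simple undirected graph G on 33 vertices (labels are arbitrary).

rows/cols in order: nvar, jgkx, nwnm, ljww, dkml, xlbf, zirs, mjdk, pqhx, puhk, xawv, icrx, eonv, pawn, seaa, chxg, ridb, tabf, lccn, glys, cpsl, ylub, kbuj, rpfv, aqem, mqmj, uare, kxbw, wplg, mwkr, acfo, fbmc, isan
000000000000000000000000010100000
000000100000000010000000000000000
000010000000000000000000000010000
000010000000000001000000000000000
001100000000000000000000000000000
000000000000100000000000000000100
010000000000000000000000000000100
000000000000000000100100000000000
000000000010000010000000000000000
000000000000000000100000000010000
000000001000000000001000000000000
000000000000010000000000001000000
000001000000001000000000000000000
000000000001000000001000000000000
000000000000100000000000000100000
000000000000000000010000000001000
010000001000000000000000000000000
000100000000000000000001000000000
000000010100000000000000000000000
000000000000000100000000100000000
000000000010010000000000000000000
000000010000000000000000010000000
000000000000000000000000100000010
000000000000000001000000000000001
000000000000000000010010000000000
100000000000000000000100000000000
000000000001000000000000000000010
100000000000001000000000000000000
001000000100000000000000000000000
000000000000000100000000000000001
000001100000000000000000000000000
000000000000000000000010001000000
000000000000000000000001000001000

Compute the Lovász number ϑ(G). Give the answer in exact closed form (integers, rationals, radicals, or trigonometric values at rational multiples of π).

33*cos(pi/33)/(cos(pi/33) + 1)

N(tabf) = {ljww, rpfv}, |N(tabf)| = 2.
Vertex ylub has 2 neighbors: mjdk, mqmj.
N(mwkr) = {chxg, isan}, |N(mwkr)| = 2.
deg(xawv) = 2; N(xawv) = {pqhx, cpsl}.
Every vertex has degree 2 (N=33); this is C_{33}, the 33-cycle.
A has 17 distinct eigenvalues ≈ [2.0, 1.96386, 1.85674, 1.68251, 1.44747, 1.16011, 0.83083, 0.47152, 0.09516, -0.28463, -0.65414, -1.0, -1.30972, -1.57211, -1.77767, -1.91899, -1.99094].
Lovász: ϑ = −33(-2*cos(pi/33))/(2+-(-1)*2*cos(pi/33)) = 33*cos(pi/33)/(cos(pi/33) + 1).
≈ 16.462558592 (to 9 d.p.).
Lovász sandwich 16 ≤ 33*cos(pi/33)/(cos(pi/33) + 1) ≤ 17: both strict.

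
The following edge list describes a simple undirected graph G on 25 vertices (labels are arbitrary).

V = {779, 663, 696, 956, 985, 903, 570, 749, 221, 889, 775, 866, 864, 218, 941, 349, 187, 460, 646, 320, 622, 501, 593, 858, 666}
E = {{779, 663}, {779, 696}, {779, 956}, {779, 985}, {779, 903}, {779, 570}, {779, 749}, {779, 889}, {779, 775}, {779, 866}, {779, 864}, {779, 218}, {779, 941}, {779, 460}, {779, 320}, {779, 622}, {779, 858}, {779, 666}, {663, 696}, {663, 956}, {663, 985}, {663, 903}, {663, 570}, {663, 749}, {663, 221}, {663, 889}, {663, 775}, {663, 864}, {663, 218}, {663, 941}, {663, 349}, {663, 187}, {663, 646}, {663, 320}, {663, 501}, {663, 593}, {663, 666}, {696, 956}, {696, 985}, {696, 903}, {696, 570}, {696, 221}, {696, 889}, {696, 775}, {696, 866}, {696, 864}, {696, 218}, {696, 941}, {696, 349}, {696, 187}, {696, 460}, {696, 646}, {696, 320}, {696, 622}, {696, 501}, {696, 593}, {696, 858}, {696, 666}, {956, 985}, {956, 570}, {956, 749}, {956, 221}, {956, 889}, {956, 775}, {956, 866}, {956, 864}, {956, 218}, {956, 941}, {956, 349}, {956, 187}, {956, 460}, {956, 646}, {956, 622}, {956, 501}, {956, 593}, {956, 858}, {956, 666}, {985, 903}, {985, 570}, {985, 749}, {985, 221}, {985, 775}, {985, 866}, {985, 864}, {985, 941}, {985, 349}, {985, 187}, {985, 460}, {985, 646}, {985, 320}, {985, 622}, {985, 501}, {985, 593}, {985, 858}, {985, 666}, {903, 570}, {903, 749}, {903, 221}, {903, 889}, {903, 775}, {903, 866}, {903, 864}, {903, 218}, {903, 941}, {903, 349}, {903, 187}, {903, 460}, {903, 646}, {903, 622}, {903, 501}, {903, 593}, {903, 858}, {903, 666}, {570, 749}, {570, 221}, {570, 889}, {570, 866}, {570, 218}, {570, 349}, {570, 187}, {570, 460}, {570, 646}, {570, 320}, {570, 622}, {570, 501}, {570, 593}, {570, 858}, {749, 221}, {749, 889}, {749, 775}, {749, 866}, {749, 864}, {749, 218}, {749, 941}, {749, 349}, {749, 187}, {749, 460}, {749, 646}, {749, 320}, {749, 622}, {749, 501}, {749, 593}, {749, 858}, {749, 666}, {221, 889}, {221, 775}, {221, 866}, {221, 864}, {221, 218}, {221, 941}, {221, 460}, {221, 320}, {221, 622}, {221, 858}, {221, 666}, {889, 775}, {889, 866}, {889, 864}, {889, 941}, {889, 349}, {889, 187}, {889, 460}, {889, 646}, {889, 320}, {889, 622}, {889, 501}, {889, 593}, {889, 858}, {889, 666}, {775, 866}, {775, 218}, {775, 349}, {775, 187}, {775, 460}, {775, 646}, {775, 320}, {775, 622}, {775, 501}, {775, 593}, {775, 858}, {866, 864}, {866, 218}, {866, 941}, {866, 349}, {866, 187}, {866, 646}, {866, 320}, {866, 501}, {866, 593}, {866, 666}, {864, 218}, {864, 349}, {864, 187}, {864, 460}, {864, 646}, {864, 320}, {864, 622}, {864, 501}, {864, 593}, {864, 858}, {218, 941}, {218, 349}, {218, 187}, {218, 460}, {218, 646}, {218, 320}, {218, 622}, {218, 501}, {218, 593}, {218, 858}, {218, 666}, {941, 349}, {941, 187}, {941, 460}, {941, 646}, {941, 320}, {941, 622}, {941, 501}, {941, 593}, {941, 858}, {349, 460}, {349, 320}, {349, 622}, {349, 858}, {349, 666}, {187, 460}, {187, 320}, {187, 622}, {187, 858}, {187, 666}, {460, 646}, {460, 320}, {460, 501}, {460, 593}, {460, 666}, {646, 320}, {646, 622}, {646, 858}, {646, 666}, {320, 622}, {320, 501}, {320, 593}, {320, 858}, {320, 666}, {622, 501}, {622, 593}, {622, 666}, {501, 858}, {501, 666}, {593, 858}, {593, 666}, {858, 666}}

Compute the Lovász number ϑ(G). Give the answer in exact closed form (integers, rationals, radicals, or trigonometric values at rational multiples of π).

N(779) = {663, 696, 956, 985, 903, 570, 749, 889, 775, 866, 864, 218, 941, 460, 320, 622, 858, 666}, |N(779)| = 18.
N(646) = {663, 696, 956, 985, 903, 570, 749, 889, 775, 866, 864, 218, 941, 460, 320, 622, 858, 666}, |N(646)| = 18.
Vertex 593 has 18 neighbors: 663, 696, 956, 985, 903, 570, 749, 889, 775, 866, 864, 218, 941, 460, 320, 622, 858, 666.
Vertex 622 has 20 neighbors: 779, 696, 956, 985, 903, 570, 749, 221, 889, 775, 864, 218, 941, 349, 187, 646, 320, 501, 593, 666.
Complete multipartite on [7, 5, 5, 3, 3, 2]: sandwich collapses at ϑ=7.
≈ 7.0000000 (to 7 d.p.).
α=7, χ(Ḡ)=7; ϑ=7 lies between (collapsed).

7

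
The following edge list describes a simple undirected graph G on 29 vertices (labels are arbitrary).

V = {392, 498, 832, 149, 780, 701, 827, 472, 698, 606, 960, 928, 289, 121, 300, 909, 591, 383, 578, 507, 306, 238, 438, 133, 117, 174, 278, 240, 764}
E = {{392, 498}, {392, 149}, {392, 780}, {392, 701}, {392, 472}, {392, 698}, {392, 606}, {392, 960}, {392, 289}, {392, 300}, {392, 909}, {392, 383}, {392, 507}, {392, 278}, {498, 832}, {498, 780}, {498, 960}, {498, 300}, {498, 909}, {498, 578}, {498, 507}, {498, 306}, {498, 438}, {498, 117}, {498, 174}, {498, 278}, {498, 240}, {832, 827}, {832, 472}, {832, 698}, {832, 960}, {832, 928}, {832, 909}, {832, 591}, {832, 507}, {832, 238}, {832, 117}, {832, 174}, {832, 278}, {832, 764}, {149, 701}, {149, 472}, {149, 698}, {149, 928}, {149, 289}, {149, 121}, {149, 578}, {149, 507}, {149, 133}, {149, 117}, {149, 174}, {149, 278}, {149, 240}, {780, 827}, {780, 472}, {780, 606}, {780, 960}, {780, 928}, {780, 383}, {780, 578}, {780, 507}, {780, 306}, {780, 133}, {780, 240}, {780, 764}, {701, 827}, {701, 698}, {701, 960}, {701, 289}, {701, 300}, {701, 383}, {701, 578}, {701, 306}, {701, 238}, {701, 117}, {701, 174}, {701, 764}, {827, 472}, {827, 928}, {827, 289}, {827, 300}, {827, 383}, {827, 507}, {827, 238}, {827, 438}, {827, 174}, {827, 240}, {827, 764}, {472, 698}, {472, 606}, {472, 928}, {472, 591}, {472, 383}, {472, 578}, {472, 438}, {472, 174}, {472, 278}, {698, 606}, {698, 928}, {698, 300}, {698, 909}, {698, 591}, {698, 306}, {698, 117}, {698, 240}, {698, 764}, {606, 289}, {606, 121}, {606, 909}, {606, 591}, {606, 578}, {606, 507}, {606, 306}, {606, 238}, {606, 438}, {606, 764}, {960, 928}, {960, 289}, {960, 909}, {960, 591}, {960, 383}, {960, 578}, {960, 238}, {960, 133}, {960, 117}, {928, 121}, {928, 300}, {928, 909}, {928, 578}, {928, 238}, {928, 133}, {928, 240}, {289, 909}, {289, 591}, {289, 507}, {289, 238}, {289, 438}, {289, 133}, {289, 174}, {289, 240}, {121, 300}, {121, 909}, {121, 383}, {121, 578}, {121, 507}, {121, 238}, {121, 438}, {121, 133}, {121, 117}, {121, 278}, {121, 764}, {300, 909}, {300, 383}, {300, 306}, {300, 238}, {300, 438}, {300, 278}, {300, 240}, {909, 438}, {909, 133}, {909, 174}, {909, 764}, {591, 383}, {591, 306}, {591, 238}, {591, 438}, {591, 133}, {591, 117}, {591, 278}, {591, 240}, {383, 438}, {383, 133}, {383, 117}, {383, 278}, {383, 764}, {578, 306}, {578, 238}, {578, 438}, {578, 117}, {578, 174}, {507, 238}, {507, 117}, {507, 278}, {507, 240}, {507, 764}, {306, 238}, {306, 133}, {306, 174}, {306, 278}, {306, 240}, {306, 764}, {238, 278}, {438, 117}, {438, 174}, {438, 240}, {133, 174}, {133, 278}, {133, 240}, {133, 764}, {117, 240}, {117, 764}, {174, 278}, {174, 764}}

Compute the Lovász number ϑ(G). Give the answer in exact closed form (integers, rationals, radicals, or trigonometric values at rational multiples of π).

sqrt(29)

Vertex 121 has 14 neighbors: 149, 606, 928, 300, 909, 383, 578, 507, 238, 438, 133, 117, 278, 764.
deg(498) = 14; N(498) = {392, 832, 780, 960, 300, 909, 578, 507, 306, 438, 117, 174, 278, 240}.
deg(701) = 14; N(701) = {392, 149, 827, 698, 960, 289, 300, 383, 578, 306, 238, 117, 174, 764}.
Vertex 606 has 14 neighbors: 392, 780, 472, 698, 289, 121, 909, 591, 578, 507, 306, 238, 438, 764.
Every vertex has degree 14 (N=29); SR(29,14,6,7) — a Paley graph.
A has 3 distinct eigenvalues ≈ [14.0, 2.1926, -3.1926].
−29·(-sqrt(29)/2 - 1/2) / ((14)−(-sqrt(29)/2 - 1/2)) = sqrt(29) = ϑ(G).
≈ 5.3852 (to 4 d.p.).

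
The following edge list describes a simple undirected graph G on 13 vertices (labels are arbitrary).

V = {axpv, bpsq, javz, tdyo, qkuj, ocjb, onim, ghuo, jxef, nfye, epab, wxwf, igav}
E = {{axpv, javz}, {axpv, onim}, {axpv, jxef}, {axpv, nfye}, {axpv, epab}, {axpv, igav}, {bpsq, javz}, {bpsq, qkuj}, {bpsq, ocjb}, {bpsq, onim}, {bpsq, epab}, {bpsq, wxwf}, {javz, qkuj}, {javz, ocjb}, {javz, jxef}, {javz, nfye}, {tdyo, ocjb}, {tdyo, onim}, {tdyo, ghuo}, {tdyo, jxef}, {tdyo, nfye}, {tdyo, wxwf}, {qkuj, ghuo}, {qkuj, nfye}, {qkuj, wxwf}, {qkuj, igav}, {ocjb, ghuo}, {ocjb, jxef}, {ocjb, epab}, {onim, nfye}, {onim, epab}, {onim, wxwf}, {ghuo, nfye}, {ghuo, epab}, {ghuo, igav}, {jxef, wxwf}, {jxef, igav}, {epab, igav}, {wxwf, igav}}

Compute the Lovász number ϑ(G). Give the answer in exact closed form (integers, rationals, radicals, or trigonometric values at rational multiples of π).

sqrt(13)

N(igav) = {axpv, qkuj, ghuo, jxef, epab, wxwf}, |N(igav)| = 6.
Vertex wxwf has 6 neighbors: bpsq, tdyo, qkuj, onim, jxef, igav.
deg(bpsq) = 6; N(bpsq) = {javz, qkuj, ocjb, onim, epab, wxwf}.
N(ghuo) = {tdyo, qkuj, ocjb, nfye, epab, igav}, |N(ghuo)| = 6.
Every vertex has degree 6 (N=13); strongly regular (13,6,2,3).
spec(A) ≈ [6.0, 1.30278, -2.30278] (distinct, 5 d.p.).
λ_max=6, λ_min=-sqrt(13)/2 - 1/2; ϑ = −13·λ_min/(λ_max−λ_min) = sqrt(13).
ϑ(G) ≈ 3.6056.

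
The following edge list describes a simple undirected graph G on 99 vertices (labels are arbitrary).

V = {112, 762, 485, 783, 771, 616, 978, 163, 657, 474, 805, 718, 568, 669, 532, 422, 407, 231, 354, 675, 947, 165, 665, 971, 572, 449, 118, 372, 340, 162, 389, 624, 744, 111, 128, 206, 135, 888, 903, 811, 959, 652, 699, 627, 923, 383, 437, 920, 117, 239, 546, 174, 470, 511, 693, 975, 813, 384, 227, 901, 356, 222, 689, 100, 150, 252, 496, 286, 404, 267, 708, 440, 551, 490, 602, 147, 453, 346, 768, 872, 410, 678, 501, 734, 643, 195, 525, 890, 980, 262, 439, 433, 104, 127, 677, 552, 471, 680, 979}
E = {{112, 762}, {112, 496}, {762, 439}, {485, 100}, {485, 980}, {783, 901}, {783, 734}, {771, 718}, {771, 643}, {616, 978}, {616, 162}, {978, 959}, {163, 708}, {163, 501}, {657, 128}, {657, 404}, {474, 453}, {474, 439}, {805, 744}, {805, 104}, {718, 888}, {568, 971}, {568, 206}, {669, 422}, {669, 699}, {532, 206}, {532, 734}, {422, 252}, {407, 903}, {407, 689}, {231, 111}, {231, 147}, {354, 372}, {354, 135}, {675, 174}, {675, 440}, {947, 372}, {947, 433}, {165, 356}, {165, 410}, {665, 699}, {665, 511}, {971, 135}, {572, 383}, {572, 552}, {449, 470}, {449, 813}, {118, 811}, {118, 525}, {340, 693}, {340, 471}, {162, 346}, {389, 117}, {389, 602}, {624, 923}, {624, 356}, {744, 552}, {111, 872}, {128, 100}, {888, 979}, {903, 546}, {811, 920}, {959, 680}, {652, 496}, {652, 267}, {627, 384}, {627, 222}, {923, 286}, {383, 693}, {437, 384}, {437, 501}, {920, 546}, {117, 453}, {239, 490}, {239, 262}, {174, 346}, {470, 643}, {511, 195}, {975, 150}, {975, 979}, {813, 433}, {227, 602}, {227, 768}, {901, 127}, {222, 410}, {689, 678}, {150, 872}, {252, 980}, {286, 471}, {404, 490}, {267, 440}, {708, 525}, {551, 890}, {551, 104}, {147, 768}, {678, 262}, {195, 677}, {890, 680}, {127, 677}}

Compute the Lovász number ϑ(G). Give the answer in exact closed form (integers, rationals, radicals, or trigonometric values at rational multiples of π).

99*cos(pi/99)/(cos(pi/99) + 1)

deg(422) = 2; N(422) = {669, 252}.
Vertex 206 has 2 neighbors: 568, 532.
deg(675) = 2; N(675) = {174, 440}.
deg(439) = 2; N(439) = {762, 474}.
G on 99 vertices is 2-regular; connected 2-regular on 99 ⇒ C_{99}.
A has 50 distinct eigenvalues ≈ [2.0, 1.99597, 1.98391, 1.96386, 1.9359, 1.90014, 1.85674, 1.80585, 1.7477, 1.68251, 1.61054, 1.53209, 1.44747, 1.35702, 1.26111, 1.16011, 1.05445, 0.94454, 0.83083, 0.71377, 0.59384, 0.47152, 0.3473, 0.22168, 0.09516, -0.03173, -0.1585, -0.28463, -0.40961, -0.53295, -0.65414, -0.77269, -0.88813, -1.0, -1.10784, -1.21122, -1.30972, -1.40295, -1.49053, -1.57211, -1.64735, -1.71597, -1.77767, -1.83222, -1.87939, -1.91899, -1.95086, -1.97488, -1.99094, -1.99899].
Lovász (edge-transitive): ϑ = −99·(-2*cos(pi/99))/((2)−(-2*cos(pi/99))) = 99*cos(pi/99)/(cos(pi/99) + 1).
ϑ(G) ≈ 49.4875.
Sandwich: α(G)=49 ≤ ϑ(G)=99*cos(pi/99)/(cos(pi/99) + 1) ≤ χ(Ḡ)=50 (both strict).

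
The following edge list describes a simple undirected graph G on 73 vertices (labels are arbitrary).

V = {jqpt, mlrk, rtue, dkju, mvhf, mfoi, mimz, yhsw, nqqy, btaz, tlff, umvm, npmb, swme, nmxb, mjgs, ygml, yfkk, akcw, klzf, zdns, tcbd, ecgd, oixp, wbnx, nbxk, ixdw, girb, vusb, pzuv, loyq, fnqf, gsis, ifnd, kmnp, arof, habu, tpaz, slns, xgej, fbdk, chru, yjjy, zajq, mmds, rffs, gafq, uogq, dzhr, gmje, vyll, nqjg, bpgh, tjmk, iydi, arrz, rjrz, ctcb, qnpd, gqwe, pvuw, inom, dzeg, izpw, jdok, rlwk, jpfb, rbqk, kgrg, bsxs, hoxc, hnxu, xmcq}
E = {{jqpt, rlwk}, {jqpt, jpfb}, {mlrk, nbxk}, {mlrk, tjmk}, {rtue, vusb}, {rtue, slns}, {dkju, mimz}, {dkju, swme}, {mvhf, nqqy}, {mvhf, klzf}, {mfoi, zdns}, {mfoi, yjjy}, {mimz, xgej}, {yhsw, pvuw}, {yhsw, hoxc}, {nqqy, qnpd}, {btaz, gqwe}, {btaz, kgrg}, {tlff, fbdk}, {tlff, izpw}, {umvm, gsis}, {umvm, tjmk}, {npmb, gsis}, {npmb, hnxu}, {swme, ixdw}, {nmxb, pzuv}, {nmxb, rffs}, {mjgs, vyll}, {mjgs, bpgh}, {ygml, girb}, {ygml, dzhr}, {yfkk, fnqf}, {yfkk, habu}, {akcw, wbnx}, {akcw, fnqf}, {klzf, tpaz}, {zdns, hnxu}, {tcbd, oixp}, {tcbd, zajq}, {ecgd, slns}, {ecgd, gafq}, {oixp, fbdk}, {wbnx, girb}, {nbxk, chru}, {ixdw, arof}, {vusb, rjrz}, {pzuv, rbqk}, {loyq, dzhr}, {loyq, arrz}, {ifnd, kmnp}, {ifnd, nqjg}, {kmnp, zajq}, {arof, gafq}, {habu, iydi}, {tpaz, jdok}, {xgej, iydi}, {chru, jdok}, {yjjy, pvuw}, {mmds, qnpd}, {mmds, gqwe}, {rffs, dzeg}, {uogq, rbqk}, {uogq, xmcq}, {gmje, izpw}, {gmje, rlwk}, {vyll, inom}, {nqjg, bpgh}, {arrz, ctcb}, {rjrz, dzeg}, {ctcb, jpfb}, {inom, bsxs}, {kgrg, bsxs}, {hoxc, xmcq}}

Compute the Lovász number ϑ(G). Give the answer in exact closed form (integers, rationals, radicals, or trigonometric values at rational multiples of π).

N(ecgd) = {slns, gafq}, |N(ecgd)| = 2.
deg(gsis) = 2; N(gsis) = {umvm, npmb}.
deg(dkju) = 2; N(dkju) = {mimz, swme}.
N(xgej) = {mimz, iydi}, |N(xgej)| = 2.
Regular of degree 2 on 73 vertices: the odd cycle C_{73}.
Distinct eigenvalues (to 6 d.p.): [2.0, 1.992596, 1.97044, 1.933696, 1.882635, 1.817635, 1.739179, 1.647846, 1.544313, 1.429347, 1.303798, 1.168596, 1.024743, 0.873302, 0.715396, 0.552194, 0.384903, 0.214763, 0.043032, -0.129017, -0.300111, -0.468983, -0.634383, -0.795086, -0.949902, -1.097686, -1.237343, -1.367839, -1.488208, -1.597559, -1.695082, -1.780055, -1.85185, -1.909934, -1.953877, -1.983355, -1.998148].
λ_max=2, λ_min=-2*cos(pi/73); ϑ = −73·λ_min/(λ_max−λ_min) = 73*cos(pi/73)/(cos(pi/73) + 1).
= 36.483095… (decimal).
36 ≤ 73*cos(pi/73)/(cos(pi/73) + 1) ≤ 37: both strict.

73*cos(pi/73)/(cos(pi/73) + 1)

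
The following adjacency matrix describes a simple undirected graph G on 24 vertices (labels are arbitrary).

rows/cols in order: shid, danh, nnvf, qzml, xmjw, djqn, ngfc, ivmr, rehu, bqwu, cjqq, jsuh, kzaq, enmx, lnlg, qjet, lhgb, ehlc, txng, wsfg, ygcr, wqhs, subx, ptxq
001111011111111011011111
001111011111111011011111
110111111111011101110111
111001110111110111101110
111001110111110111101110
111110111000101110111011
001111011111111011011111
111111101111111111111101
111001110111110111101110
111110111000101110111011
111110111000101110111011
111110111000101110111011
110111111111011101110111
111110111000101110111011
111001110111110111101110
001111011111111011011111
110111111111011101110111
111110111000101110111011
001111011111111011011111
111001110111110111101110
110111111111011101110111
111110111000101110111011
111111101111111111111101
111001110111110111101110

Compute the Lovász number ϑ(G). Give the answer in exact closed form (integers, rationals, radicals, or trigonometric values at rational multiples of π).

7

deg(ygcr) = 20; N(ygcr) = {shid, danh, qzml, xmjw, djqn, ngfc, ivmr, rehu, bqwu, cjqq, jsuh, enmx, lnlg, qjet, ehlc, txng, wsfg, wqhs, subx, ptxq}.
deg(subx) = 22; N(subx) = {shid, danh, nnvf, qzml, xmjw, djqn, ngfc, rehu, bqwu, cjqq, jsuh, kzaq, enmx, lnlg, qjet, lhgb, ehlc, txng, wsfg, ygcr, wqhs, ptxq}.
N(lhgb) = {shid, danh, qzml, xmjw, djqn, ngfc, ivmr, rehu, bqwu, cjqq, jsuh, enmx, lnlg, qjet, ehlc, txng, wsfg, wqhs, subx, ptxq}, |N(lhgb)| = 20.
N(wqhs) = {shid, danh, nnvf, qzml, xmjw, ngfc, ivmr, rehu, kzaq, lnlg, qjet, lhgb, txng, wsfg, ygcr, subx, ptxq}, |N(wqhs)| = 17.
K_{7,6,5,4,2} (perfect); ϑ(G) = α(G) = max{7,6,5,4,2} = 7.
ϑ(G) ≈ 7.000000.
7 ≤ 7 ≤ 7: collapsed.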